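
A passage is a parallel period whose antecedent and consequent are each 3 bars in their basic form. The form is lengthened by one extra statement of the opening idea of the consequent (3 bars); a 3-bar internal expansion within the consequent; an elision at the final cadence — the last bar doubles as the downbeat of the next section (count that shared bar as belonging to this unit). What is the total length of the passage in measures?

12 measures

Basic parallel period: 3 + 3 = 6 bars.
6 (basic form) + 3 (extra statement) + 3 (internal expansion) = 12.
The elision shares a bar with the next section but does not change this unit's count.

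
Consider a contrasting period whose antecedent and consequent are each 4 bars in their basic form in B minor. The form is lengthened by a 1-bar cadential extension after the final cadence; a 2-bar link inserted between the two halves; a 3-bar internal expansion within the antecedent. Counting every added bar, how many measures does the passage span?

Basic contrasting period: 4 + 4 = 8 bars.
8 (basic form) + 1 (cadential extension) + 2 (link) + 3 (internal expansion) = 14.

14 measures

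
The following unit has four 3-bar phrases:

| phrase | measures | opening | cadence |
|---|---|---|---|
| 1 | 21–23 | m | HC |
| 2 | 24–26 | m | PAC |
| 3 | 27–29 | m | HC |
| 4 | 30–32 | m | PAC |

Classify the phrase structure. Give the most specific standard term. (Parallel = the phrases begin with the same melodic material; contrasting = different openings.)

The cadence pattern HC–PAC–HC–PAC is weak–strong twice, and phrases 3–4 restate phrases 1–2: a period heard twice, not a double period (which would end weakly at phrase 2).

repeated period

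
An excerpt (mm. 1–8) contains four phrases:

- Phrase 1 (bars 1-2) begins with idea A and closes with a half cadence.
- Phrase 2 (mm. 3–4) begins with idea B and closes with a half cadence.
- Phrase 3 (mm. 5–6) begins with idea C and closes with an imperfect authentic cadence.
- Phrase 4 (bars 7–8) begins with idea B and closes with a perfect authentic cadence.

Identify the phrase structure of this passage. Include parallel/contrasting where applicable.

Four phrases in two halves: the first half (bars 1–4) ends with a half cadence, the second (bars 5–8) with a perfect authentic cadence — a large antecedent–consequent pair, i.e. a double period.
Phrase 3 begins with different material from phrase 1, making it contrasting.

contrasting double period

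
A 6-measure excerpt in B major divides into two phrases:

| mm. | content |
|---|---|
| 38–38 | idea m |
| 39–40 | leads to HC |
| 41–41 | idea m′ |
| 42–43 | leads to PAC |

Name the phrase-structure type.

Phrase 1 ends with a half cadence (weaker) and phrase 2 with a perfect authentic cadence (stronger): antecedent + consequent = a period.
The two phrases open with the same material (m / m′), so the period is parallel.

parallel period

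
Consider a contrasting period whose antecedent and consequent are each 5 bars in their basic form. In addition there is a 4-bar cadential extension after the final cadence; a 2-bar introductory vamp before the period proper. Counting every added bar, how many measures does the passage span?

Basic contrasting period: 5 + 5 = 10 bars.
10 (basic form) + 4 (cadential extension) + 2 (introduction) = 16.

16 measures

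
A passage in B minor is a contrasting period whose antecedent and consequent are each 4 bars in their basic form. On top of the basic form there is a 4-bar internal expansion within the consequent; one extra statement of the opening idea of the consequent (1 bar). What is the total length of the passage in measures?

13 measures

Basic contrasting period: 4 + 4 = 8 bars.
8 (basic form) + 4 (internal expansion) + 1 (extra statement) = 13.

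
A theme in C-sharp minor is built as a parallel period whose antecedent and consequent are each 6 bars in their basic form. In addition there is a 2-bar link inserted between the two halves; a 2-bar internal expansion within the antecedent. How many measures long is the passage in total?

Basic parallel period: 6 + 6 = 12 bars.
12 (basic form) + 2 (link) + 2 (internal expansion) = 16.

16 measures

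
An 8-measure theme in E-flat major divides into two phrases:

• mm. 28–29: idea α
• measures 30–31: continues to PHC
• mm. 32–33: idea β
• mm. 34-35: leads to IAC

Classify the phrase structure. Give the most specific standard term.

contrasting period

Phrase 1 ends with a Phrygian half cadence (weaker) and phrase 2 with an imperfect authentic cadence (stronger): antecedent + consequent = a period.
The two phrases open with different material (α / β), so the period is contrasting.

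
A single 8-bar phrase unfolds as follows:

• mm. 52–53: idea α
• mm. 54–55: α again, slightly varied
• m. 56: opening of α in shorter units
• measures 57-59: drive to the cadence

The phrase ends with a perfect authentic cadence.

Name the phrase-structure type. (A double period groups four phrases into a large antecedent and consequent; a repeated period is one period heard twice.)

Basic idea (mm. 52–53) + its repetition (mm. 54–55) form the presentation; fragmentation and cadence (mm. 56–59) form the continuation — the 8-bar whole is a sentence.

sentence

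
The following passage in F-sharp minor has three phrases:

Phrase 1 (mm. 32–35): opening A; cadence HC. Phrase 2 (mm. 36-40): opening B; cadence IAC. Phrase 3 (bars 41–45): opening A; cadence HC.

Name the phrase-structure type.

phrase group

The final phrase closes with a half cadence, which is not stronger than the preceding imperfect authentic cadence; the 3 phrases lack an overall antecedent–consequent design and so form a phrase group.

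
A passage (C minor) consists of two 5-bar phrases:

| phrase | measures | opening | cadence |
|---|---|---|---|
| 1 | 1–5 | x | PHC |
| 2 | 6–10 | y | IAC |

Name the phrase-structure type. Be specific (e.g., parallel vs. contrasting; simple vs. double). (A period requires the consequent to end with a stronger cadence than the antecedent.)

Phrase 1 ends with a Phrygian half cadence (weaker) and phrase 2 with an imperfect authentic cadence (stronger): antecedent + consequent = a period.
The two phrases open with different material (x / y), so the period is contrasting.

contrasting period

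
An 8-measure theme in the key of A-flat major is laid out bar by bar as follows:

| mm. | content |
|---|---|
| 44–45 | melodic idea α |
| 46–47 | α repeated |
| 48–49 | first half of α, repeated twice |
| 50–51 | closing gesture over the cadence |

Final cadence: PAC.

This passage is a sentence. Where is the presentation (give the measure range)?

measures 44–47

The presentation of a sentence is the basic idea (bars 44-45) plus its repetition (measures 46–47); the presentation is therefore mm. 44-47.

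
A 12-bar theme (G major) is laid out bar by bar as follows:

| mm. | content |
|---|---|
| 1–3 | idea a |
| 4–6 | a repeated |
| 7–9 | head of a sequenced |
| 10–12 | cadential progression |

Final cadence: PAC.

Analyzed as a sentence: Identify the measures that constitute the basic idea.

The presentation of a sentence is the basic idea (bars 1–3) plus its repetition (bars 4-6); the basic idea is therefore mm. 1–3.

measures 1–3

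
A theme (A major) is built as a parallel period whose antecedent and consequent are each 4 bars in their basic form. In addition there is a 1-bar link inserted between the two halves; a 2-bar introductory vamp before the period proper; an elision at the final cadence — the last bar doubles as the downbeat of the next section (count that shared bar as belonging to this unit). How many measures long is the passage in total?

Basic parallel period: 4 + 4 = 8 bars.
8 (basic form) + 1 (link) + 2 (introduction) = 11.
The elision shares a bar with the next section but does not change this unit's count.

11 measures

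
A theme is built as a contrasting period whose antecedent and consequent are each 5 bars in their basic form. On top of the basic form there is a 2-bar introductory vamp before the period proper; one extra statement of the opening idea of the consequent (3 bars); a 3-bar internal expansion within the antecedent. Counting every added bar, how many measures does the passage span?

Basic contrasting period: 5 + 5 = 10 bars.
10 (basic form) + 2 (introduction) + 3 (extra statement) + 3 (internal expansion) = 18.

18 measures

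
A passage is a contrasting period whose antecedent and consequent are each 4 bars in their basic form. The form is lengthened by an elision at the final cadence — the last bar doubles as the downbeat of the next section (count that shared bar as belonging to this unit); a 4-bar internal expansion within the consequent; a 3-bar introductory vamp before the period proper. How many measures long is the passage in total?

Basic contrasting period: 4 + 4 = 8 bars.
8 (basic form) + 4 (internal expansion) + 3 (introduction) = 15.
The elision shares a bar with the next section but does not change this unit's count.

15 measures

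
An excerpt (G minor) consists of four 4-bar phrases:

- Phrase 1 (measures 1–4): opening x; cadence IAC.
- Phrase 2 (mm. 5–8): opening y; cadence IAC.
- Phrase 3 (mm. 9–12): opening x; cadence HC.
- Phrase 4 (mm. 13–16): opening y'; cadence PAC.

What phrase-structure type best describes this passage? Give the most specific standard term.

Four phrases in two halves: the first half (mm. 1-8) ends with an imperfect authentic cadence, the second (bars 9–16) with a perfect authentic cadence — a large antecedent–consequent pair, i.e. a double period.
Phrase 3 begins with the same material as phrase 1, making it parallel.

parallel double period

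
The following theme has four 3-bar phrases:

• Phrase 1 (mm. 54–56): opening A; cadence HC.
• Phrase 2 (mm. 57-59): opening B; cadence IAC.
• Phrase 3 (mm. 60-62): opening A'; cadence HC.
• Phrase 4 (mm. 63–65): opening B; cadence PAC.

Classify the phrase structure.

parallel double period

Four phrases in two halves: the first half (mm. 54-59) ends with an imperfect authentic cadence, the second (mm. 60–65) with a perfect authentic cadence — a large antecedent–consequent pair, i.e. a double period.
Phrase 3 begins with the same material as phrase 1, making it parallel.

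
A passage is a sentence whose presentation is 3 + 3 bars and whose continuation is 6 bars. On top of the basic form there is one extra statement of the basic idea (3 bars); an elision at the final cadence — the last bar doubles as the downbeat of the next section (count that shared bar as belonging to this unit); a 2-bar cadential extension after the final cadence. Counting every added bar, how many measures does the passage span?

17 measures

Basic sentence: 3 + 3 + 6 = 12 bars.
12 (basic form) + 3 (extra statement) + 2 (cadential extension) = 17.
The elision shares a bar with the next section but does not change this unit's count.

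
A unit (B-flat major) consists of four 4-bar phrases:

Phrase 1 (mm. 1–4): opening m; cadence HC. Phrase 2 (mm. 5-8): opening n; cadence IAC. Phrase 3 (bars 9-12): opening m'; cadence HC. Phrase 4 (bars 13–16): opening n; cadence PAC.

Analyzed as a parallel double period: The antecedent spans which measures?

measures 1–8

In a double period the four phrases pair into a large antecedent (phrases 1–2, ending imperfect authentic cadence) and a large consequent (phrases 3–4, ending perfect authentic cadence). The antecedent spans measures 1-8.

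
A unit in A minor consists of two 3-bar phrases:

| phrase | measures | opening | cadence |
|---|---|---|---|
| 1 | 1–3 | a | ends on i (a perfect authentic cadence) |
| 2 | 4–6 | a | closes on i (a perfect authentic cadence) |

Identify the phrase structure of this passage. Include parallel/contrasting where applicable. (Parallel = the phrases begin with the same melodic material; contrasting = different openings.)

repeated phrase

Both phrases have the same opening (a) and the same cadence (perfect authentic cadence): the second is a restatement, not a consequent, so this is a repeated phrase rather than a period.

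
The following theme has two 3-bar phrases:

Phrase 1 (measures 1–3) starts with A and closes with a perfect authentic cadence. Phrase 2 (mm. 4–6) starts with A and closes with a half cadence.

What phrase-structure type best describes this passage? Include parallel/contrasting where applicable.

phrase group

The second phrase closes with a half cadence, which is not stronger than the first phrase's perfect authentic cadence; without a weak→strong cadential pair there is no antecedent–consequent relationship, so this is a phrase group rather than a period.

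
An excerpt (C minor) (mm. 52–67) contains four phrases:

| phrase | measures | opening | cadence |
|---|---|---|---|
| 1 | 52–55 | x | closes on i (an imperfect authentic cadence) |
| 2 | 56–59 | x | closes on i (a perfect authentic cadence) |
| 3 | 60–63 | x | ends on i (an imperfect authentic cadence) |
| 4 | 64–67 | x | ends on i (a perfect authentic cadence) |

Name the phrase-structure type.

The cadence pattern IAC–PAC–IAC–PAC is weak–strong twice, and phrases 3–4 restate phrases 1–2: a period heard twice, not a double period (which would end weakly at phrase 2).

repeated period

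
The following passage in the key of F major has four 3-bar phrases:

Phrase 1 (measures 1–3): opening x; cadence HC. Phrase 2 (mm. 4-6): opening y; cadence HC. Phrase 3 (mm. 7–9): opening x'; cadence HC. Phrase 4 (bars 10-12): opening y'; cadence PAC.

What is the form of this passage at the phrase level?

Four phrases in two halves: the first half (mm. 1-6) ends with a half cadence, the second (mm. 7–12) with a perfect authentic cadence — a large antecedent–consequent pair, i.e. a double period.
Phrase 3 begins with the same material as phrase 1, making it parallel.

parallel double period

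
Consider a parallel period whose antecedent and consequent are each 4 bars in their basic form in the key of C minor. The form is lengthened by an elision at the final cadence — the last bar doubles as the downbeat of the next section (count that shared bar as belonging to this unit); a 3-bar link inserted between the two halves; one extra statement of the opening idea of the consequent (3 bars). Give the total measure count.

14 measures

Basic parallel period: 4 + 4 = 8 bars.
8 (basic form) + 3 (link) + 3 (extra statement) = 14.
The elision shares a bar with the next section but does not change this unit's count.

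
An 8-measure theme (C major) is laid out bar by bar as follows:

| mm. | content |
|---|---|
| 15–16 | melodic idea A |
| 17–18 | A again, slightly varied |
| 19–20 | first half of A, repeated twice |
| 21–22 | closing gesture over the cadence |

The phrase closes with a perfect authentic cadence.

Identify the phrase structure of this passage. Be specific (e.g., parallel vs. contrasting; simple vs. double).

Basic idea (mm. 15–16) + its repetition (bars 17-18) form the presentation; fragmentation and cadence (mm. 19-22) form the continuation — the 8-bar whole is a sentence.

sentence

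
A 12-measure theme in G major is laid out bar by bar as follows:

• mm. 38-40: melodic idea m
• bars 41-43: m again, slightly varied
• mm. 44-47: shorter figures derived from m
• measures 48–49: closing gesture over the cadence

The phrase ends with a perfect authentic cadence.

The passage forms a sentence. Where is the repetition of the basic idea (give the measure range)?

The presentation of a sentence is the basic idea (mm. 38–40) plus its repetition (mm. 41–43); the repetition of the basic idea is therefore bars 41-43.

measures 41–43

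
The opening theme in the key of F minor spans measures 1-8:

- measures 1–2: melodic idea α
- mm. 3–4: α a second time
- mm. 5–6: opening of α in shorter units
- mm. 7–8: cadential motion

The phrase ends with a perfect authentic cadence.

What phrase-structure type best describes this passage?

sentence

Basic idea (measures 1-2) + its repetition (mm. 3–4) form the presentation; fragmentation and cadence (measures 5-8) form the continuation — the 8-bar whole is a sentence.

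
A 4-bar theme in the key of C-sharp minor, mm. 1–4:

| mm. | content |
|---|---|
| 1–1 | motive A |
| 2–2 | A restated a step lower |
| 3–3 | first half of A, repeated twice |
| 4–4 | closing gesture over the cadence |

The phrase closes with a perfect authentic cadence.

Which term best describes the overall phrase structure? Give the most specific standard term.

sentence

Basic idea (measure 1) + its repetition (bar 2) form the presentation; fragmentation and cadence (mm. 3–4) form the continuation — the 4-bar whole is a sentence.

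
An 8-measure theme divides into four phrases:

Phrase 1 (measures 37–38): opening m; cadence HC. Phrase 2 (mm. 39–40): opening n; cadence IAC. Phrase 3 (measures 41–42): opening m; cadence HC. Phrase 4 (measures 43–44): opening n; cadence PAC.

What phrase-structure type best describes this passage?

Four phrases in two halves: the first half (bars 37–40) ends with an imperfect authentic cadence, the second (mm. 41-44) with a perfect authentic cadence — a large antecedent–consequent pair, i.e. a double period.
Phrase 3 begins with the same material as phrase 1, making it parallel.

parallel double period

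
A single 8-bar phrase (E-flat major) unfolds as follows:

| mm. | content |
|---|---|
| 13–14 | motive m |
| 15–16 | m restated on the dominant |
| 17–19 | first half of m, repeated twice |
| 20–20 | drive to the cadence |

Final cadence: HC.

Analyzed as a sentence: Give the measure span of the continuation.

measures 17–20

After the presentation (measures 13–16), the continuation covers the fragmentation through the cadence: bars 17–20.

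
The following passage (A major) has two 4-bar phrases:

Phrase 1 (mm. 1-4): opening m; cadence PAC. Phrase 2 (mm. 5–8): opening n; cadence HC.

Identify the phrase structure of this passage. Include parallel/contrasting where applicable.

phrase group

The second phrase closes with a half cadence, which is not stronger than the first phrase's perfect authentic cadence; without a weak→strong cadential pair there is no antecedent–consequent relationship, so this is a phrase group rather than a period.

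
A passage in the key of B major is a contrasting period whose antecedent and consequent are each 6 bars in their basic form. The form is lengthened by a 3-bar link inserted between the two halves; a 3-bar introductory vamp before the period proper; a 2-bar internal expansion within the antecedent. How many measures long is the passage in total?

Basic contrasting period: 6 + 6 = 12 bars.
12 (basic form) + 3 (link) + 3 (introduction) + 2 (internal expansion) = 20.

20 measures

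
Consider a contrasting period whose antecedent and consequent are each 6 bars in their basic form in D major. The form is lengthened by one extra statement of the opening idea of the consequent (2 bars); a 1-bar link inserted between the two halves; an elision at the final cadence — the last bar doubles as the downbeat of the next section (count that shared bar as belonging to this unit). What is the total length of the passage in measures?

Basic contrasting period: 6 + 6 = 12 bars.
12 (basic form) + 2 (extra statement) + 1 (link) = 15.
The elision shares a bar with the next section but does not change this unit's count.

15 measures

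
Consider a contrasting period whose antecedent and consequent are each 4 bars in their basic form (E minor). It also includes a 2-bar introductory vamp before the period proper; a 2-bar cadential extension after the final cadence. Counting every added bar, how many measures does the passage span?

Basic contrasting period: 4 + 4 = 8 bars.
8 (basic form) + 2 (introduction) + 2 (cadential extension) = 12.

12 measures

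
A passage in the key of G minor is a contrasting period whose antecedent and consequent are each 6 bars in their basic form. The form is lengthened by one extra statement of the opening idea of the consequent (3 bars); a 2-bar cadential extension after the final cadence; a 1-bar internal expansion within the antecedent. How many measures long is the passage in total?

Basic contrasting period: 6 + 6 = 12 bars.
12 (basic form) + 3 (extra statement) + 2 (cadential extension) + 1 (internal expansion) = 18.

18 measures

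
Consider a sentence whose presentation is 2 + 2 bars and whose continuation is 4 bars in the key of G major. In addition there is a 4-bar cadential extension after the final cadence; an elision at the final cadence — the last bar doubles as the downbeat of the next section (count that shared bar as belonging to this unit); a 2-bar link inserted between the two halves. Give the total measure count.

Basic sentence: 2 + 2 + 4 = 8 bars.
8 (basic form) + 4 (cadential extension) + 2 (link) = 14.
The elision shares a bar with the next section but does not change this unit's count.

14 measures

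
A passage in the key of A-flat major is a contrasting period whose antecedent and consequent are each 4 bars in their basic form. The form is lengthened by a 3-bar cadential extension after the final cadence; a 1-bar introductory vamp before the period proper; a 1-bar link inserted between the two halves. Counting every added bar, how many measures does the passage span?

Basic contrasting period: 4 + 4 = 8 bars.
8 (basic form) + 3 (cadential extension) + 1 (introduction) + 1 (link) = 13.

13 measures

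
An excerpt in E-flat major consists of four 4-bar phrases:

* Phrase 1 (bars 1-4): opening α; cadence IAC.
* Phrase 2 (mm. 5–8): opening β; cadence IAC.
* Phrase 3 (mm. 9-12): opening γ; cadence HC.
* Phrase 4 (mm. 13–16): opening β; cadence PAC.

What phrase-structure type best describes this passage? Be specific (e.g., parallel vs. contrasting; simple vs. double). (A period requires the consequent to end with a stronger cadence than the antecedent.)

Four phrases in two halves: the first half (mm. 1–8) ends with an imperfect authentic cadence, the second (mm. 9–16) with a perfect authentic cadence — a large antecedent–consequent pair, i.e. a double period.
Phrase 3 begins with different material from phrase 1, making it contrasting.

contrasting double period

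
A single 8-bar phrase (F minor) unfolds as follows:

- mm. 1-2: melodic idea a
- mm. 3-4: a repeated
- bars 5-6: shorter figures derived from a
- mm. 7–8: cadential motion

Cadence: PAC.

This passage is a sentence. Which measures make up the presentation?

The presentation of a sentence is the basic idea (bars 1-2) plus its repetition (mm. 3–4); the presentation is therefore bars 1–4.

measures 1–4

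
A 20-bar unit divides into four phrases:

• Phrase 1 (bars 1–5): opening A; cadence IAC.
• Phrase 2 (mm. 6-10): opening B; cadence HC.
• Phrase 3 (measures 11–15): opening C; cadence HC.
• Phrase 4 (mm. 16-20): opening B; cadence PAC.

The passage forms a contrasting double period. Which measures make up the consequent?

measures 11–20

In a double period the first pair of phrases (ending half cadence) is the large antecedent and the second pair (ending perfect authentic cadence) is the large consequent; the consequent is measures 11–20.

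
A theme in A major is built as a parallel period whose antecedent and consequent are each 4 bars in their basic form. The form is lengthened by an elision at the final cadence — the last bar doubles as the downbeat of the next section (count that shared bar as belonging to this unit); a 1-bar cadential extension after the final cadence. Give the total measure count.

9 measures

Basic parallel period: 4 + 4 = 8 bars.
8 (basic form) + 1 (cadential extension) = 9.
The elision shares a bar with the next section but does not change this unit's count.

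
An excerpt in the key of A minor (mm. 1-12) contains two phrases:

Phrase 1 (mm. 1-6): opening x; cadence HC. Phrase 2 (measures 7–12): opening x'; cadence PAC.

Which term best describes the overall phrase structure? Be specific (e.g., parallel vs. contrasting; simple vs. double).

parallel period

Phrase 1 ends with a half cadence (weaker) and phrase 2 with a perfect authentic cadence (stronger): antecedent + consequent = a period.
The two phrases open with the same material (x / x'), so the period is parallel.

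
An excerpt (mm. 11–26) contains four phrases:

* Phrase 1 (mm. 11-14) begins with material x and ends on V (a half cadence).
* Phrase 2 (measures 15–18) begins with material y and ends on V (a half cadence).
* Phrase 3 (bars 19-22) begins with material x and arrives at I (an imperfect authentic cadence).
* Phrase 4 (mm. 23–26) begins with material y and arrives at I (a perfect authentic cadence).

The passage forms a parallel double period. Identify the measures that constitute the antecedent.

measures 11–18

In a double period the four phrases pair into a large antecedent (phrases 1–2, ending half cadence) and a large consequent (phrases 3–4, ending perfect authentic cadence). The antecedent spans measures 11-18.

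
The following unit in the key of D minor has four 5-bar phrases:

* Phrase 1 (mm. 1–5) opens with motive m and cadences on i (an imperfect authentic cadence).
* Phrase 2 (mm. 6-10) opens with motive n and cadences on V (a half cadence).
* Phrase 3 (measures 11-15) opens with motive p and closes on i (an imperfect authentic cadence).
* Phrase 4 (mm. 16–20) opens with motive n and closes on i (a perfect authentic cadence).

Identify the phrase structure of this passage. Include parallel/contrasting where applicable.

Four phrases in two halves: the first half (mm. 1-10) ends with a half cadence, the second (measures 11-20) with a perfect authentic cadence — a large antecedent–consequent pair, i.e. a double period.
Phrase 3 begins with different material from phrase 1, making it contrasting.

contrasting double period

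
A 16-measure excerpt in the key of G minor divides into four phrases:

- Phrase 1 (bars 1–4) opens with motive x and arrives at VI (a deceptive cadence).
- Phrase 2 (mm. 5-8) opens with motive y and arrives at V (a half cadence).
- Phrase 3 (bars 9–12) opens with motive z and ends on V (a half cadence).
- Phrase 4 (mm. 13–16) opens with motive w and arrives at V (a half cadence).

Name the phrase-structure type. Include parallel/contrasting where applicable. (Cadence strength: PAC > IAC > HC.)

phrase group

Phrase 4 ends with a half cadence, no stronger than phrase 2's half cadence, so the four phrases do not form a double period; nor do phrases 3–4 duplicate 1–2, so it is not a repeated period. With no phrase reaching a conclusive cadence, the passage is a phrase group.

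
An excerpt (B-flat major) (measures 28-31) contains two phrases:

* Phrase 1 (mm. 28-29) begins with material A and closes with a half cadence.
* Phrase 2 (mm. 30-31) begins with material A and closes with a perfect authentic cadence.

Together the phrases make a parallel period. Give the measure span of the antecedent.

measures 28–29

The phrase ending with the weaker cadence (half cadence) is the antecedent; the one ending more conclusively (perfect authentic cadence) is the consequent. The antecedent is measures 28–29.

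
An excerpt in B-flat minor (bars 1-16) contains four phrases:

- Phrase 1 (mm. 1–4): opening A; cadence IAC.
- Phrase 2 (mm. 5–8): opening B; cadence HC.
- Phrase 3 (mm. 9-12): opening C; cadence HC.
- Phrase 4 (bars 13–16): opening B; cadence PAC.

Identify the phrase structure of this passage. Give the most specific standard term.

contrasting double period

Four phrases in two halves: the first half (mm. 1–8) ends with a half cadence, the second (mm. 9–16) with a perfect authentic cadence — a large antecedent–consequent pair, i.e. a double period.
Phrase 3 begins with different material from phrase 1, making it contrasting.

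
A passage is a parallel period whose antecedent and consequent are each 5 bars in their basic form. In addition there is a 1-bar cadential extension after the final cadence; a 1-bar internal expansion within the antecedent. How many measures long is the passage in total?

12 measures

Basic parallel period: 5 + 5 = 10 bars.
10 (basic form) + 1 (cadential extension) + 1 (internal expansion) = 12.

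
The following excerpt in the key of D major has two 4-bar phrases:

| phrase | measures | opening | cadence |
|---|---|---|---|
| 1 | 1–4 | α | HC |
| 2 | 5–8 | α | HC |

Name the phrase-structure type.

repeated phrase

Both phrases have the same opening (α) and the same cadence (half cadence): the second is a restatement, not a consequent, so this is a repeated phrase rather than a period.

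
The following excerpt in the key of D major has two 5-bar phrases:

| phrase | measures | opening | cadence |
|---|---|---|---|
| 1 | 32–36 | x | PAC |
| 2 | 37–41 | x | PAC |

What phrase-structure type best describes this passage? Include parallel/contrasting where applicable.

repeated phrase

Both phrases have the same opening (x) and the same cadence (perfect authentic cadence): the second is a restatement, not a consequent, so this is a repeated phrase rather than a period.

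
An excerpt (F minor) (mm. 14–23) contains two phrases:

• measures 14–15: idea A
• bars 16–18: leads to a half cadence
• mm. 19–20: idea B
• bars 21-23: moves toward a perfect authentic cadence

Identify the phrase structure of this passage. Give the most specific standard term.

contrasting period

Phrase 1 ends with a half cadence (weaker) and phrase 2 with a perfect authentic cadence (stronger): antecedent + consequent = a period.
The two phrases open with different material (A / B), so the period is contrasting.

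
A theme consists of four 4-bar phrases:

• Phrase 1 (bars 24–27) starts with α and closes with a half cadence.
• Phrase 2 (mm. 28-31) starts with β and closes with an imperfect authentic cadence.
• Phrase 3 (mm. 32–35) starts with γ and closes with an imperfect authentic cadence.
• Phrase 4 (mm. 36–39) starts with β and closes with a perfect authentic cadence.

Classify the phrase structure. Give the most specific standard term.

Four phrases in two halves: the first half (mm. 24-31) ends with an imperfect authentic cadence, the second (mm. 32–39) with a perfect authentic cadence — a large antecedent–consequent pair, i.e. a double period.
Phrase 3 begins with different material from phrase 1, making it contrasting.

contrasting double period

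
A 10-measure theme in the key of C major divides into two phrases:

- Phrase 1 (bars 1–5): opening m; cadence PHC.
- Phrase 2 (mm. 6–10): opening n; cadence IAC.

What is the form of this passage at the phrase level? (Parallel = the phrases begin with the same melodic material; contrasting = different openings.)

Phrase 1 ends with a Phrygian half cadence (weaker) and phrase 2 with an imperfect authentic cadence (stronger): antecedent + consequent = a period.
The two phrases open with different material (m / n), so the period is contrasting.

contrasting period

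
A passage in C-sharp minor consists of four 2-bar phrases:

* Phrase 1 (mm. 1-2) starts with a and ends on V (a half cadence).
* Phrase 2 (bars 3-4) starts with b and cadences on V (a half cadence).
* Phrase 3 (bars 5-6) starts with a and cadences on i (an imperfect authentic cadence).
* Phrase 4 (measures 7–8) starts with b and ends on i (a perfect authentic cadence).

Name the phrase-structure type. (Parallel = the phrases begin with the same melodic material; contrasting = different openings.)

parallel double period

Four phrases in two halves: the first half (mm. 1–4) ends with a half cadence, the second (mm. 5–8) with a perfect authentic cadence — a large antecedent–consequent pair, i.e. a double period.
Phrase 3 begins with the same material as phrase 1, making it parallel.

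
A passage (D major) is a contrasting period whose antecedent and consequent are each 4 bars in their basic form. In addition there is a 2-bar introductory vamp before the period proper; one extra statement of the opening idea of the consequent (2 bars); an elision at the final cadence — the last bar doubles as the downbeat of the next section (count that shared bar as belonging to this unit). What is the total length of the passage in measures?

12 measures

Basic contrasting period: 4 + 4 = 8 bars.
8 (basic form) + 2 (introduction) + 2 (extra statement) = 12.
The elision shares a bar with the next section but does not change this unit's count.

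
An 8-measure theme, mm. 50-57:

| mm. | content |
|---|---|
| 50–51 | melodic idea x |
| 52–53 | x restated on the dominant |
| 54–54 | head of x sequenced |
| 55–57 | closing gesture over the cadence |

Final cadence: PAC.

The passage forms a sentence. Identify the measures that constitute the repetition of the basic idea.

The presentation of a sentence is the basic idea (measures 50–51) plus its repetition (measures 52–53); the repetition of the basic idea is therefore mm. 52–53.

measures 52–53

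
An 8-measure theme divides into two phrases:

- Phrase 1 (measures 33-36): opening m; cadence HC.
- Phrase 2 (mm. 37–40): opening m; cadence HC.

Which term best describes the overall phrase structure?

Both phrases have the same opening (m) and the same cadence (half cadence): the second is a restatement, not a consequent, so this is a repeated phrase rather than a period.

repeated phrase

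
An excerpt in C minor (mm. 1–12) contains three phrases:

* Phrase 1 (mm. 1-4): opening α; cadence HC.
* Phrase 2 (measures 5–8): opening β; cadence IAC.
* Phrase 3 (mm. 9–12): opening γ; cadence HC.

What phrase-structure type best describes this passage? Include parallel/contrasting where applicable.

The final phrase closes with a half cadence, which is not stronger than the preceding imperfect authentic cadence; the 3 phrases lack an overall antecedent–consequent design and so form a phrase group.

phrase group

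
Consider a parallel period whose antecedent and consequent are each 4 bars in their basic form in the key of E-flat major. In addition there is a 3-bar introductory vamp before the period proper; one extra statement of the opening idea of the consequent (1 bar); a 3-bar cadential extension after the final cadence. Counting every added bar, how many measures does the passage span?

15 measures

Basic parallel period: 4 + 4 = 8 bars.
8 (basic form) + 3 (introduction) + 1 (extra statement) + 3 (cadential extension) = 15.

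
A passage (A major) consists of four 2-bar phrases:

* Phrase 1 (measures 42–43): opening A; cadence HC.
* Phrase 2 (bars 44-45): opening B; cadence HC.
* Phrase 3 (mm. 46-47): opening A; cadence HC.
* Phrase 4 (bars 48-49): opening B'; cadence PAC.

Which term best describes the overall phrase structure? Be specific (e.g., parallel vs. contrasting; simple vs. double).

Four phrases in two halves: the first half (mm. 42–45) ends with a half cadence, the second (mm. 46-49) with a perfect authentic cadence — a large antecedent–consequent pair, i.e. a double period.
Phrase 3 begins with the same material as phrase 1, making it parallel.

parallel double period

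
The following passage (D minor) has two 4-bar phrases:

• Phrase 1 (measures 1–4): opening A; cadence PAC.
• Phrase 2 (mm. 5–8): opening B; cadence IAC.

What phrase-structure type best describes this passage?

The second phrase closes with an imperfect authentic cadence, which is not stronger than the first phrase's perfect authentic cadence; without a weak→strong cadential pair there is no antecedent–consequent relationship, so this is a phrase group rather than a period.

phrase group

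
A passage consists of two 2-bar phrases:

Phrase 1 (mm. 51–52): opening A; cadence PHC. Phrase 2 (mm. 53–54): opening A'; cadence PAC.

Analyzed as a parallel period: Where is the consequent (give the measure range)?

The antecedent is the phrase ending with the weaker cadence (Phrygian half cadence, phrase 1) and the consequent the one ending more conclusively (perfect authentic cadence, phrase 2); the consequent is mm. 53–54.

measures 53–54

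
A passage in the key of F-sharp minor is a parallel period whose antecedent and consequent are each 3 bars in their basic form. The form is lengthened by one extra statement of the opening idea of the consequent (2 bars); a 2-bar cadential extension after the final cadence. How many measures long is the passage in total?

Basic parallel period: 3 + 3 = 6 bars.
6 (basic form) + 2 (extra statement) + 2 (cadential extension) = 10.

10 measures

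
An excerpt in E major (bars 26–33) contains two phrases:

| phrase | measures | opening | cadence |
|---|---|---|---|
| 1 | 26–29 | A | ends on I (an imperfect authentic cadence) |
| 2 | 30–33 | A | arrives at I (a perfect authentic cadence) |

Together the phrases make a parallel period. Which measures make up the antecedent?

The phrase ending with the weaker cadence (imperfect authentic cadence) is the antecedent; the one ending more conclusively (perfect authentic cadence) is the consequent. The antecedent is measures 26–29.

measures 26–29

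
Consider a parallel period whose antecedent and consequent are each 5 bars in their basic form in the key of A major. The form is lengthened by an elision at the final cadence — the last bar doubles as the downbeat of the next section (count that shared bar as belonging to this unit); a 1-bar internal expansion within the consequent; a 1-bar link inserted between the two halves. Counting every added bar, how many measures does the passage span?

Basic parallel period: 5 + 5 = 10 bars.
10 (basic form) + 1 (internal expansion) + 1 (link) = 12.
The elision shares a bar with the next section but does not change this unit's count.

12 measures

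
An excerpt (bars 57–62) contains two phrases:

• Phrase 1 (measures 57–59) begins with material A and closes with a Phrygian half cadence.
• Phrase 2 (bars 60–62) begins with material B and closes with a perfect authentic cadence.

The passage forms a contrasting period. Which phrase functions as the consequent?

The phrase ending with the weaker cadence (Phrygian half cadence) is the antecedent; the one ending more conclusively (perfect authentic cadence) is the consequent. The consequent is phrase 2.

phrase 2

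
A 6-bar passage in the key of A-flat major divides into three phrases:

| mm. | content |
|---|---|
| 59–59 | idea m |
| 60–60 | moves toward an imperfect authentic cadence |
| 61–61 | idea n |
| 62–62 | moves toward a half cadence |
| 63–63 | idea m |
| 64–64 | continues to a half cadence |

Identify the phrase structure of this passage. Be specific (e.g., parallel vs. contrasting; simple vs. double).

The final phrase closes with a half cadence, which is not stronger than the preceding half cadence; the 3 phrases lack an overall antecedent–consequent design and so form a phrase group.

phrase group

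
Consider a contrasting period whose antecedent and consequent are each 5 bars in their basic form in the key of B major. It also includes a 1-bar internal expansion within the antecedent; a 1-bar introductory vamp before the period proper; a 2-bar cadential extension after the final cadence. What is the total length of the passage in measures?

Basic contrasting period: 5 + 5 = 10 bars.
10 (basic form) + 1 (internal expansion) + 1 (introduction) + 2 (cadential extension) = 14.

14 measures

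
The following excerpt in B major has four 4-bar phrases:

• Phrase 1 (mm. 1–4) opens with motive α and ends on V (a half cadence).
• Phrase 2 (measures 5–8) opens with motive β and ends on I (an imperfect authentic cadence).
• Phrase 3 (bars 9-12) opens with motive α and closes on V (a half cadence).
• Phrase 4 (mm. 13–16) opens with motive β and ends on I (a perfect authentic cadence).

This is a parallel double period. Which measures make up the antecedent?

In a double period the first pair of phrases (ending imperfect authentic cadence) is the large antecedent and the second pair (ending perfect authentic cadence) is the large consequent; the antecedent is measures 1–8.

measures 1–8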